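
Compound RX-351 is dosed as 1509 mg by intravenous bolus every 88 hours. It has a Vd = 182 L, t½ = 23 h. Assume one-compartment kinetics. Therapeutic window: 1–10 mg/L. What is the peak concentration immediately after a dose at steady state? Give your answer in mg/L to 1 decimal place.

8.9 mg/L

τ/t½ = 88/23 ≈ 3.8261, so fraction remaining f = (1/2)^(88/23) ≈ 0.0705.
Accumulation ratio R = 1/(1 − f) ≈ 1/0.9295 ≈ 1.0758.
Single-dose peak C₀ = D/Vd = 1509/182 ≈ 8.291 mg/L.
Steady-state peak Cmax,ss = C₀·R ≈ 8.291 × 1.0758 ≈ 8.919 mg/L.
Peak 8.9 mg/L vs MTC 10 mg/L: below toxic threshold.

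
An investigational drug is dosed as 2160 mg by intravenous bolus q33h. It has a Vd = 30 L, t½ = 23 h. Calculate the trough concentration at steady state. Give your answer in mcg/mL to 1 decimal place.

42.3 mcg/mL

Over one 33-h interval, 33/23 ≈ 1.4348 half-lives elapse, leaving f ≈ 0.3699 of each dose.
At steady state, accumulation factor R = 1/(1 − e^(−kτ)) ≈ 1.5870.
Each bolus raises the concentration by D/Vd = 2160/30 ≈ 72.000 mcg/mL.
Steady-state peak Cmax,ss = C₀·R ≈ 72.000 × 1.5870 ≈ 114.264 mcg/mL.
Steady-state trough Cmin,ss = Cmax,ss·f ≈ 114.264 × 0.3699 ≈ 42.266 mcg/mL.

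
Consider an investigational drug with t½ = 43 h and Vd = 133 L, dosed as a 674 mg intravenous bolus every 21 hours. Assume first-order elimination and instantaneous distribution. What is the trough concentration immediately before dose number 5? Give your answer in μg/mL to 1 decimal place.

9.3 μg/mL

f = (1/2)^(τ/t½) = (1/2)^(21/43) ≈ 0.7128.
C₀ = D/Vd = 674/133 ≈ 5.068 μg/mL.
Before the 5th dose, 4 doses have been given. Superposition: Cmin = C₀·(f + f² + … + f^4).
≈ 5.068 × (0.7128 + 0.5081 + 0.3622 + 0.2581) ≈ 5.068 × 1.8412 ≈ 9.331 μg/mL.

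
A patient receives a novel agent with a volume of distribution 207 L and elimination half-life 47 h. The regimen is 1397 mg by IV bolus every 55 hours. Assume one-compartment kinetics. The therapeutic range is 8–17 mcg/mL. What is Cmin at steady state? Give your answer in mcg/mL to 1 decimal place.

Over one 55-h interval, 55/47 ≈ 1.1702 half-lives elapse, leaving f ≈ 0.4444 of each dose.
Each bolus raises the concentration by D/Vd = 1397/207 ≈ 6.749 mcg/mL.
Steady-state trough Cmin,ss = C₀·f/(1−f) ≈ 6.749 × 0.4444/0.5556 ≈ 5.398 mcg/mL.
Trough 5.4 mcg/mL vs MEC 8 mcg/mL: subtherapeutic.

5.4 mcg/mL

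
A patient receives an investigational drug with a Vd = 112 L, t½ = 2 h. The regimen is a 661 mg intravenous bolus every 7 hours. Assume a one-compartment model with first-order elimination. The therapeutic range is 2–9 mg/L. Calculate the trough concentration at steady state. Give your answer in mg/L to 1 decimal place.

Over one 7-h interval, 7/2 ≈ 3.5 half-lives elapse, leaving f ≈ 0.0884 of each dose.
Accumulation ratio R = 1/(1 − f) ≈ 1/0.9116 ≈ 1.0970.
Single-dose peak C₀ = D/Vd = 661/112 ≈ 5.902 mg/L.
Steady-state peak Cmax,ss = C₀·R ≈ 5.902 × 1.0970 ≈ 6.474 mg/L.
One interval later, Cmin,ss = Cmax,ss·e^(−kτ) ≈ 6.474 × 0.0884 ≈ 0.572 mg/L.
Trough 0.6 mg/L vs MEC 2 mg/L: subtherapeutic.

0.6 mg/L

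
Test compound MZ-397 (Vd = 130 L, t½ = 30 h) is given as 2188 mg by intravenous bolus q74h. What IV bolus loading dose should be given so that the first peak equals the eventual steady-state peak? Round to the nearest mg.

f = (1/2)^(74/30) ≈ 0.180909; accumulation ratio R = 1/(1−f) ≈ 1.22087.
Loading dose to hit Cmax,ss on first dose: D_load = D_maint·R ≈ 2188 × 1.22087 ≈ 2671.26 mg.

2671 mg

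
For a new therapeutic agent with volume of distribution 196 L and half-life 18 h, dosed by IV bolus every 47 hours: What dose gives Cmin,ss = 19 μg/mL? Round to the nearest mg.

τ/t½ = 47/18 ≈ 2.6111, so f = (1/2)^(47/18) ≈ 0.163673.
Cmin,ss = (D/Vd)·f/(1−f), so D = Cmin,ss·Vd·(1−f)/f.
D = 19 × 196 × (1−f)/f ≈ 19 × 196 × 5.10974 ≈ 19028.67 mg.

19029 mg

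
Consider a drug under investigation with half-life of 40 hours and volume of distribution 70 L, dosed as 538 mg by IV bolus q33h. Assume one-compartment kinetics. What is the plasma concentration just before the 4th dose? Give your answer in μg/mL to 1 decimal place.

f = (1/2)^(τ/t½) = (1/2)^(33/40) ≈ 0.5645.
C₀ = D/Vd = 538/70 ≈ 7.686 μg/mL.
Before the 4th dose, 3 doses have been given. Superposition: Cmin = C₀·(f + f² + … + f^3).
≈ 7.686 × (0.5645 + 0.3187 + 0.1799) ≈ 7.686 × 1.0631 ≈ 8.171 μg/mL.

8.2 μg/mL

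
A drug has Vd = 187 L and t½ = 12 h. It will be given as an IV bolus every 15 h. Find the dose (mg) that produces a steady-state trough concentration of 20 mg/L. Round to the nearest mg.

5155 mg

τ/t½ = 15/12 ≈ 1.25, so f = (1/2)^(15/12) ≈ 0.420448.
Cmin,ss = (D/Vd)·f/(1−f), so D = Cmin,ss·Vd·(1−f)/f.
D = 20 × 187 × (1−f)/f ≈ 20 × 187 × 1.37842 ≈ 5155.29 mg.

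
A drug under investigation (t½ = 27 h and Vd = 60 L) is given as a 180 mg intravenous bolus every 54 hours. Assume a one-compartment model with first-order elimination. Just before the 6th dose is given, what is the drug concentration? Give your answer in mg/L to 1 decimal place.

f = (1/2)^(τ/t½) = (1/2)^(54/27) ≈ 0.2500.
C₀ = D/Vd = 180/60 ≈ 3.000 mg/L.
Before the 6th dose, 5 doses have been given. Superposition: Cmin = C₀·(f + f² + … + f^5).
≈ 3.000 × (0.2500 + 0.0625 + 0.0156 + 0.0039 + 0.0010) ≈ 3.000 × 0.3330 ≈ 0.999 mg/L.

1.0 mg/L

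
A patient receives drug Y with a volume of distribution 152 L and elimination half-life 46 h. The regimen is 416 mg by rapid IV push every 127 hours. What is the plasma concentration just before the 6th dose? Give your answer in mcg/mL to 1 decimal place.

0.5 mcg/mL

f = (1/2)^(τ/t½) = (1/2)^(127/46) ≈ 0.1475.
C₀ = D/Vd = 416/152 ≈ 2.737 mcg/mL.
Before the 6th dose, 5 doses have been given. Superposition: Cmin = C₀·(f + f² + … + f^5).
≈ 2.737 × (0.1475 + 0.0218 + 0.0032 + 0.0005 + 0.0001) ≈ 2.737 × 0.1731 ≈ 0.474 mcg/mL.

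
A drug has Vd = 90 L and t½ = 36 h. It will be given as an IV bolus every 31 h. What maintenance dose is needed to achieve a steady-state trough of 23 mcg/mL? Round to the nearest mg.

1690 mg

τ/t½ = 31/36 ≈ 0.86111, so f = (1/2)^(31/36) ≈ 0.550528.
Cmin,ss = (D/Vd)·f/(1−f), so D = Cmin,ss·Vd·(1−f)/f.
D = 23 × 90 × (1−f)/f ≈ 23 × 90 × 0.81644 ≈ 1690.03 mg.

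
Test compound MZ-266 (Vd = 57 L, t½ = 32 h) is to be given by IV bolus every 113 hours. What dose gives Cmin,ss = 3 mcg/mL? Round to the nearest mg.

1806 mg

τ/t½ = 113/32 ≈ 3.5312, so f = (1/2)^(113/32) ≈ 0.086494.
Cmin,ss = (D/Vd)·f/(1−f), so D = Cmin,ss·Vd·(1−f)/f.
D = 3 × 57 × (1−f)/f ≈ 3 × 57 × 10.56150 ≈ 1806.02 mg.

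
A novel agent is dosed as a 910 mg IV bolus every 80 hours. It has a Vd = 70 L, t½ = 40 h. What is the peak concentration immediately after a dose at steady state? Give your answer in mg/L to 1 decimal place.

17.3 mg/L

The dosing interval is 2 half-lives, so f = 2^(−2) = 0.25.
At steady state, R = 1/(1 − 0.25) = 4/3.
Single-dose peak C₀ = D/Vd = 910/70 = 13 mg/L.
Steady-state peak Cmax,ss = C₀·R = 13 × 4/3 ≈ 17.333 mg/L.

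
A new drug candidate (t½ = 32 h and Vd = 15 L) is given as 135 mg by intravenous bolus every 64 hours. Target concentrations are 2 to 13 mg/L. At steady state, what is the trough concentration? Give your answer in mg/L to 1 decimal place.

τ = 64 h = 2 half-lives, so f = (1/2)^2 = 0.25.
At steady state, R = 1/(1 − 0.25) = 4/3.
Single-dose peak C₀ = D/Vd = 135/15 = 9 mg/L.
Steady-state peak Cmax,ss = C₀·R = 9 × 4/3 ≈ 12.000 mg/L.
Steady-state trough Cmin,ss = Cmax,ss·f ≈ 12.000 × 0.25 ≈ 3.000 mg/L.
Trough 3.0 mg/L vs MEC 2 mg/L: adequate.

3.0 mg/L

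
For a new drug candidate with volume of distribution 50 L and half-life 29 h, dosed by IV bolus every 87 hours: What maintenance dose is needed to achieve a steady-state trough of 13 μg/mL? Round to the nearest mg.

4550 mg

τ/t½ = 87/29 ≈ 3, so f = (1/2)^(87/29) ≈ 0.125000.
Cmin,ss = (D/Vd)·f/(1−f), so D = Cmin,ss·Vd·(1−f)/f.
D = 13 × 50 × (1−f)/f ≈ 13 × 50 × 7.00000 ≈ 4550.00 mg.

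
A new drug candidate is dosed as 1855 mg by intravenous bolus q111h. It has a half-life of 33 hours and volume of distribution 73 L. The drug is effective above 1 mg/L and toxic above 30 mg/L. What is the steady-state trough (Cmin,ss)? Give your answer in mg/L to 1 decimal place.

k = ln2/t½ = ln2/33 ≈ 0.021004 h⁻¹; fraction remaining f = e^(−kτ) = e^(−0.021004×111) ≈ 0.0972.
Accumulation ratio R = 1/(1 − f) ≈ 1/0.9028 ≈ 1.1077.
Each bolus raises the concentration by D/Vd = 1855/73 ≈ 25.411 mg/L.
Steady-state peak Cmax,ss = C₀·R ≈ 25.411 × 1.1077 ≈ 28.148 mg/L.
One interval later, Cmin,ss = Cmax,ss·e^(−kτ) ≈ 28.148 × 0.0972 ≈ 2.736 mg/L.
Trough 2.7 mg/L vs MEC 1 mg/L: adequate.

2.7 mg/L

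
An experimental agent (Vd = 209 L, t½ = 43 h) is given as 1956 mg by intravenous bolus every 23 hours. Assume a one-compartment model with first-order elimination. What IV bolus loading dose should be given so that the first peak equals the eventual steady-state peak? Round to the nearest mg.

f = (1/2)^(23/43) ≈ 0.690214; accumulation ratio R = 1/(1−f) ≈ 3.22803.
Loading dose to hit Cmax,ss on first dose: D_load = D_maint·R ≈ 1956 × 3.22803 ≈ 6314.03 mg.

6314 mg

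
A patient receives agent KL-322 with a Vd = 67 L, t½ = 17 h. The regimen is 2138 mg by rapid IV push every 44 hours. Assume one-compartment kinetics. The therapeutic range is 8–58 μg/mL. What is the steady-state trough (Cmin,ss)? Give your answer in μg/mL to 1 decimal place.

k = ln2/t½ = ln2/17 ≈ 0.040773 h⁻¹; fraction remaining f = e^(−kτ) = e^(−0.040773×44) ≈ 0.1663.
Accumulation ratio R = 1/(1 − f) ≈ 1/0.8337 ≈ 1.1995.
Each bolus raises the concentration by D/Vd = 2138/67 ≈ 31.910 μg/mL.
Cmax,ss = C₀/(1 − f) ≈ 31.910/0.8337 ≈ 38.275 μg/mL.
One interval later, Cmin,ss = Cmax,ss·e^(−kτ) ≈ 38.275 × 0.1663 ≈ 6.365 μg/mL.
Trough 6.4 μg/mL vs MEC 8 μg/mL: subtherapeutic.

6.4 μg/mL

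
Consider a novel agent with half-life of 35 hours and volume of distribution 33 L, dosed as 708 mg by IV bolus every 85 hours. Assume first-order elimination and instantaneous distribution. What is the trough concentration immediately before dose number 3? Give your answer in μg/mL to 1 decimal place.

4.7 μg/mL

f = (1/2)^(τ/t½) = (1/2)^(85/35) ≈ 0.1857.
C₀ = D/Vd = 708/33 ≈ 21.455 μg/mL.
Before the 3rd dose, 2 doses have been given. Superposition: Cmin = C₀·(f + f²).
≈ 21.455 × (0.1857 + 0.0345) ≈ 21.455 × 0.2202 ≈ 4.724 μg/mL.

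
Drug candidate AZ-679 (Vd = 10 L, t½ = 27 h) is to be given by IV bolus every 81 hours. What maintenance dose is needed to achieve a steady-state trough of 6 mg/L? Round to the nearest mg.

420 mg

τ/t½ = 81/27 ≈ 3, so f = (1/2)^(81/27) ≈ 0.125000.
Cmin,ss = (D/Vd)·f/(1−f), so D = Cmin,ss·Vd·(1−f)/f.
D = 6 × 10 × (1−f)/f ≈ 6 × 10 × 7.00000 ≈ 420.00 mg.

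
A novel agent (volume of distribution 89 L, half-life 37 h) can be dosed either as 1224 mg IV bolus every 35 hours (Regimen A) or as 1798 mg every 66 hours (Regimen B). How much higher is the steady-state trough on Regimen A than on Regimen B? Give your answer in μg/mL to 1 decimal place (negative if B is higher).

Regimen A: f = (1/2)^(35/37) ≈ 0.5191; Cmin,ss = (1224/89)·f/(1−f) ≈ 14.845 μg/mL.
Regimen B: f = (1/2)^(66/37) ≈ 0.2904; Cmin,ss = (1798/89)·f/(1−f) ≈ 8.268 μg/mL.
Difference ≈ 14.845 − 8.268 ≈ 6.577 μg/mL.

6.6 μg/mL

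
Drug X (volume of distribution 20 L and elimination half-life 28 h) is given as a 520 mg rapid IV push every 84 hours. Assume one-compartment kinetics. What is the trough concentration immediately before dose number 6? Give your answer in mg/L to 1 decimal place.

f = (1/2)^(τ/t½) = (1/2)^(84/28) ≈ 0.1250.
C₀ = D/Vd = 520/20 ≈ 26.000 mg/L.
Before the 6th dose, 5 doses have been given. Superposition: Cmin = C₀·(f + f² + … + f^5).
≈ 26.000 × (0.1250 + 0.0156 + 0.0020 + 0.0002 + 0.0000) ≈ 26.000 × 0.1428 ≈ 3.713 mg/L.

3.7 mg/L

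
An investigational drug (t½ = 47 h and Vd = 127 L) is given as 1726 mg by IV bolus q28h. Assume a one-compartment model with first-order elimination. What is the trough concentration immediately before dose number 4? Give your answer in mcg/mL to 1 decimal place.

18.9 mcg/mL

f = (1/2)^(τ/t½) = (1/2)^(28/47) ≈ 0.6617.
C₀ = D/Vd = 1726/127 ≈ 13.591 mcg/mL.
Before the 4th dose, 3 doses have been given. Superposition: Cmin = C₀·(f + f² + … + f^3).
≈ 13.591 × (0.6617 + 0.4378 + 0.2897) ≈ 13.591 × 1.3892 ≈ 18.881 mcg/mL.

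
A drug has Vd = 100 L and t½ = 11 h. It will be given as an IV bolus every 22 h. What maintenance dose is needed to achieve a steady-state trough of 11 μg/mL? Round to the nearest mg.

3300 mg

τ/t½ = 22/11 ≈ 2, so f = (1/2)^(22/11) ≈ 0.250000.
Cmin,ss = (D/Vd)·f/(1−f), so D = Cmin,ss·Vd·(1−f)/f.
D = 11 × 100 × (1−f)/f ≈ 11 × 100 × 3.00000 ≈ 3300.00 mg.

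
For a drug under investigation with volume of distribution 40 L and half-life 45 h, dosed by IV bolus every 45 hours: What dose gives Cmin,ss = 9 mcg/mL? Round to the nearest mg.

360 mg

τ/t½ = 45/45 ≈ 1, so f = (1/2)^(45/45) ≈ 0.500000.
Cmin,ss = (D/Vd)·f/(1−f), so D = Cmin,ss·Vd·(1−f)/f.
D = 9 × 40 × (1−f)/f ≈ 9 × 40 × 1.00000 ≈ 360.00 mg.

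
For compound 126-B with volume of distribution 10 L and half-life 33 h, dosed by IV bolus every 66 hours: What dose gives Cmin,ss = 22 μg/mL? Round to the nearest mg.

660 mg

τ/t½ = 66/33 ≈ 2, so f = (1/2)^(66/33) ≈ 0.250000.
Cmin,ss = (D/Vd)·f/(1−f), so D = Cmin,ss·Vd·(1−f)/f.
D = 22 × 10 × (1−f)/f ≈ 22 × 10 × 3.00000 ≈ 660.00 mg.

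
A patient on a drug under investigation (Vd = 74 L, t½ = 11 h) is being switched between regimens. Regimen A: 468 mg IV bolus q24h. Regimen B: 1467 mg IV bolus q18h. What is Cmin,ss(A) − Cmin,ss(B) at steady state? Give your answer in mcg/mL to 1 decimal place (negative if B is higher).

-7.6 mcg/mL

Regimen A: f = (1/2)^(24/11) ≈ 0.2204; Cmin,ss = (468/74)·f/(1−f) ≈ 1.788 mcg/mL.
Regimen B: f = (1/2)^(18/11) ≈ 0.3217; Cmin,ss = (1467/74)·f/(1−f) ≈ 9.402 mcg/mL.
Difference ≈ 1.788 − 9.402 ≈ -7.614 mcg/mL.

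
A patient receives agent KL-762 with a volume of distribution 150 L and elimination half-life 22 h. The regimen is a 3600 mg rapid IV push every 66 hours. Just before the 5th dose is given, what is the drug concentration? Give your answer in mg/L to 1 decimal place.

f = (1/2)^(τ/t½) = (1/2)^(66/22) ≈ 0.1250.
C₀ = D/Vd = 3600/150 ≈ 24.000 mg/L.
Before the 5th dose, 4 doses have been given. Superposition: Cmin = C₀·(f + f² + … + f^4).
≈ 24.000 × (0.1250 + 0.0156 + 0.0020 + 0.0002) ≈ 24.000 × 0.1428 ≈ 3.427 mg/L.

3.4 mg/L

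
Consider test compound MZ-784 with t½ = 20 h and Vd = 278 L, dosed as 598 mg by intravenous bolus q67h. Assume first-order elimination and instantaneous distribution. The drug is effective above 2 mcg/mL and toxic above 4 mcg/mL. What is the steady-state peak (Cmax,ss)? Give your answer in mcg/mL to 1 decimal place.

2.4 mcg/mL

k = ln2/t½ = ln2/20 ≈ 0.034657 h⁻¹; fraction remaining f = e^(−kτ) = e^(−0.034657×67) ≈ 0.0981.
At steady state, accumulation factor R = 1/(1 − e^(−kτ)) ≈ 1.1088.
Each bolus raises the concentration by D/Vd = 598/278 ≈ 2.151 mcg/mL.
Steady-state peak Cmax,ss = C₀·R ≈ 2.151 × 1.1088 ≈ 2.385 mcg/mL.
Peak 2.4 mcg/mL vs MTC 4 mcg/mL: below toxic threshold.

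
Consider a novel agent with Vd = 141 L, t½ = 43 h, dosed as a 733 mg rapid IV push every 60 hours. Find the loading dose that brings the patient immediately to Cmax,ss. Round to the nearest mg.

f = (1/2)^(60/43) ≈ 0.380153; accumulation ratio R = 1/(1−f) ≈ 1.61330.
Loading dose to hit Cmax,ss on first dose: D_load = D_maint·R ≈ 733 × 1.61330 ≈ 1182.55 mg.

1183 mg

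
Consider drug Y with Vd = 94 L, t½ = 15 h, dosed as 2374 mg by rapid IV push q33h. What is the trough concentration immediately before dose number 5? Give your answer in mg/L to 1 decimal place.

7.0 mg/L

f = (1/2)^(τ/t½) = (1/2)^(33/15) ≈ 0.2176.
C₀ = D/Vd = 2374/94 ≈ 25.255 mg/L.
Before the 5th dose, 4 doses have been given. Superposition: Cmin = C₀·(f + f² + … + f^4).
≈ 25.255 × (0.2176 + 0.0473 + 0.0103 + 0.0022) ≈ 25.255 × 0.2774 ≈ 7.006 mg/L.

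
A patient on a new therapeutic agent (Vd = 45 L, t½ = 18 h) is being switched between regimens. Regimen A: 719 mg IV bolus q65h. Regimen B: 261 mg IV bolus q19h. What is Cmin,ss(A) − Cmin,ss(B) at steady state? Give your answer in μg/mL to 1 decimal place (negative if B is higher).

Regimen A: f = (1/2)^(65/18) ≈ 0.0818; Cmin,ss = (719/45)·f/(1−f) ≈ 1.423 μg/mL.
Regimen B: f = (1/2)^(19/18) ≈ 0.4811; Cmin,ss = (261/45)·f/(1−f) ≈ 5.377 μg/mL.
Difference ≈ 1.423 − 5.377 ≈ -3.954 μg/mL.

-4.0 μg/mL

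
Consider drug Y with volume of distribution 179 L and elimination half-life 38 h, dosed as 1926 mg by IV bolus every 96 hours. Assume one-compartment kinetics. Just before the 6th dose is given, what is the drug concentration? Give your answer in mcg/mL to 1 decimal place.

f = (1/2)^(τ/t½) = (1/2)^(96/38) ≈ 0.1736.
C₀ = D/Vd = 1926/179 ≈ 10.760 mcg/mL.
Before the 6th dose, 5 doses have been given. Superposition: Cmin = C₀·(f + f² + … + f^5).
≈ 10.760 × (0.1736 + 0.0301 + 0.0052 + 0.0009 + 0.0002) ≈ 10.760 × 0.2100 ≈ 2.260 mcg/mL.

2.3 mcg/mL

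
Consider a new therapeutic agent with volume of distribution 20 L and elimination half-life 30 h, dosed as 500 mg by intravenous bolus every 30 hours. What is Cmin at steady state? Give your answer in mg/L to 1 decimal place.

25.0 mg/L

The dosing interval is 1 half-life, so f = 2^(−1) = 0.5.
Accumulation ratio R = 1/(1 − f) = 1/0.5 = 2/1.
Single-dose peak C₀ = D/Vd = 500/20 = 25 mg/L.
Steady-state peak Cmax,ss = C₀·R = 25 × 2/1 ≈ 50.000 mg/L.
Steady-state trough Cmin,ss = Cmax,ss·f ≈ 50.000 × 0.5 ≈ 25.000 mg/L.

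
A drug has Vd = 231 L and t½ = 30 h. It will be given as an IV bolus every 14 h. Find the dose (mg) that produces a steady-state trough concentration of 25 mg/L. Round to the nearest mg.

2206 mg

τ/t½ = 14/30 ≈ 0.46667, so f = (1/2)^(14/30) ≈ 0.723635.
Cmin,ss = (D/Vd)·f/(1−f), so D = Cmin,ss·Vd·(1−f)/f.
D = 25 × 231 × (1−f)/f ≈ 25 × 231 × 0.38191 ≈ 2205.53 mg.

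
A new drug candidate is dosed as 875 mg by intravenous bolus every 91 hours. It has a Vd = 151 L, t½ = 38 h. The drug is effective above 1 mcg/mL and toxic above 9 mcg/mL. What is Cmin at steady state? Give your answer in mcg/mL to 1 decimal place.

k = ln2/t½ = ln2/38 ≈ 0.018241 h⁻¹; fraction remaining f = e^(−kτ) = e^(−0.018241×91) ≈ 0.1902.
At steady state, accumulation factor R = 1/(1 − e^(−kτ)) ≈ 1.2349.
Single-dose peak C₀ = D/Vd = 875/151 ≈ 5.795 mcg/mL.
Steady-state peak Cmax,ss = C₀·R ≈ 5.795 × 1.2349 ≈ 7.156 mcg/mL.
One interval later, Cmin,ss = Cmax,ss·e^(−kτ) ≈ 7.156 × 0.1902 ≈ 1.361 mcg/mL.
Trough 1.4 mcg/mL vs MEC 1 mcg/mL: adequate.

1.4 mcg/mL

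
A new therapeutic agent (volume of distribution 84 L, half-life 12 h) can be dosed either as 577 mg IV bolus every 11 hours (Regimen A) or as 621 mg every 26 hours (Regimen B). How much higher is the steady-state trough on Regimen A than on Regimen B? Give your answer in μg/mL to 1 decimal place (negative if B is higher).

Regimen A: f = (1/2)^(11/12) ≈ 0.5297; Cmin,ss = (577/84)·f/(1−f) ≈ 7.737 μg/mL.
Regimen B: f = (1/2)^(26/12) ≈ 0.2227; Cmin,ss = (621/84)·f/(1−f) ≈ 2.118 μg/mL.
Difference ≈ 7.737 − 2.118 ≈ 5.619 μg/mL.

5.6 μg/mL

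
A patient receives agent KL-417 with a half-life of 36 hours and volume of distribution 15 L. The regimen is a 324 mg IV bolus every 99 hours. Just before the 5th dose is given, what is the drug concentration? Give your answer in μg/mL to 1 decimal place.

3.8 μg/mL

f = (1/2)^(τ/t½) = (1/2)^(99/36) ≈ 0.1487.
C₀ = D/Vd = 324/15 ≈ 21.600 μg/mL.
Before the 5th dose, 4 doses have been given. Superposition: Cmin = C₀·(f + f² + … + f^4).
≈ 21.600 × (0.1487 + 0.0221 + 0.0033 + 0.0005) ≈ 21.600 × 0.1746 ≈ 3.771 μg/mL.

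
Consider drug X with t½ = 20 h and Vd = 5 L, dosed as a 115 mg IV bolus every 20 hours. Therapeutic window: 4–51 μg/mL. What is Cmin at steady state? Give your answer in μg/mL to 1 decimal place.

τ = 20 h = 1 half-life, so f = (1/2)^1 = 0.5.
At steady state, R = 1/(1 − 0.5) = 2/1.
Single-dose peak C₀ = D/Vd = 115/5 = 23 μg/mL.
Steady-state peak Cmax,ss = C₀·R = 23 × 2/1 ≈ 46.000 μg/mL.
Steady-state trough Cmin,ss = Cmax,ss·f ≈ 46.000 × 0.5 ≈ 23.000 μg/mL.
Trough 23.0 μg/mL vs MEC 4 μg/mL: adequate.

23.0 μg/mL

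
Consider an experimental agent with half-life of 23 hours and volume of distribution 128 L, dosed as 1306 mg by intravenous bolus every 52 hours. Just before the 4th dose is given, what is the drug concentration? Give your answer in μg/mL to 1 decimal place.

f = (1/2)^(τ/t½) = (1/2)^(52/23) ≈ 0.2086.
C₀ = D/Vd = 1306/128 ≈ 10.203 μg/mL.
Before the 4th dose, 3 doses have been given. Superposition: Cmin = C₀·(f + f² + … + f^3).
≈ 10.203 × (0.2086 + 0.0435 + 0.0091) ≈ 10.203 × 0.2612 ≈ 2.665 μg/mL.

2.7 μg/mL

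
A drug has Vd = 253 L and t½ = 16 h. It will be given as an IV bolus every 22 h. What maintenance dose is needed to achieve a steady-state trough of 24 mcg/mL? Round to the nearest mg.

9677 mg

τ/t½ = 22/16 ≈ 1.375, so f = (1/2)^(22/16) ≈ 0.385553.
Cmin,ss = (D/Vd)·f/(1−f), so D = Cmin,ss·Vd·(1−f)/f.
D = 24 × 253 × (1−f)/f ≈ 24 × 253 × 1.59368 ≈ 9676.82 mg.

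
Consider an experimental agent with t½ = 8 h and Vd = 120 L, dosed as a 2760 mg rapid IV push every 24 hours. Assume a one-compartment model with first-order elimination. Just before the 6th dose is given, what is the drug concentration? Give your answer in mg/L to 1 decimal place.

3.3 mg/L

f = (1/2)^(τ/t½) = (1/2)^(24/8) ≈ 0.1250.
C₀ = D/Vd = 2760/120 ≈ 23.000 mg/L.
Before the 6th dose, 5 doses have been given. Superposition: Cmin = C₀·(f + f² + … + f^5).
≈ 23.000 × (0.1250 + 0.0156 + 0.0020 + 0.0002 + 0.0000) ≈ 23.000 × 0.1428 ≈ 3.284 mg/L.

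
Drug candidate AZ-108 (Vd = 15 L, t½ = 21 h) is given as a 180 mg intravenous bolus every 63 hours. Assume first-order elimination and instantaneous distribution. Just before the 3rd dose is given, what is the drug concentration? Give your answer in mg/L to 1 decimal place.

1.7 mg/L

f = (1/2)^(τ/t½) = (1/2)^(63/21) ≈ 0.1250.
C₀ = D/Vd = 180/15 ≈ 12.000 mg/L.
Before the 3rd dose, 2 doses have been given. Superposition: Cmin = C₀·(f + f²).
≈ 12.000 × (0.1250 + 0.0156) ≈ 12.000 × 0.1406 ≈ 1.687 mg/L.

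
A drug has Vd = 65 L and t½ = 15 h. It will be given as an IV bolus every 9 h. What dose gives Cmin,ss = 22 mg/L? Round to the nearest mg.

τ/t½ = 9/15 ≈ 0.6, so f = (1/2)^(9/15) ≈ 0.659754.
Cmin,ss = (D/Vd)·f/(1−f), so D = Cmin,ss·Vd·(1−f)/f.
D = 22 × 65 × (1−f)/f ≈ 22 × 65 × 0.51572 ≈ 737.48 mg.

737 mg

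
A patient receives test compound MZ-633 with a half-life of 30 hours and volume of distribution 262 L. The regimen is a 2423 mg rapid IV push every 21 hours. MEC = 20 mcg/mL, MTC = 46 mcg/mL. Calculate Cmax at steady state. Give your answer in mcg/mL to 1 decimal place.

Over one 21-h interval, 21/30 ≈ 0.7 half-lives elapse, leaving f ≈ 0.6156 of each dose.
Accumulation ratio R = 1/(1 − f) ≈ 1/0.3844 ≈ 2.6015.
Single-dose peak C₀ = D/Vd = 2423/262 ≈ 9.248 mcg/mL.
Steady-state peak Cmax,ss = C₀·R ≈ 9.248 × 2.6015 ≈ 24.059 mcg/mL.
Peak 24.1 mcg/mL vs MTC 46 mcg/mL: below toxic threshold.

24.1 mcg/mL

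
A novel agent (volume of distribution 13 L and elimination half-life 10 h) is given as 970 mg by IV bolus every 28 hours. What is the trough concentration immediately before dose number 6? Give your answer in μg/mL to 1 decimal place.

12.5 μg/mL

f = (1/2)^(τ/t½) = (1/2)^(28/10) ≈ 0.1436.
C₀ = D/Vd = 970/13 ≈ 74.615 μg/mL.
Before the 6th dose, 5 doses have been given. Superposition: Cmin = C₀·(f + f² + … + f^5).
≈ 74.615 × (0.1436 + 0.0206 + 0.0030 + 0.0004 + 0.0001) ≈ 74.615 × 0.1677 ≈ 12.513 μg/mL.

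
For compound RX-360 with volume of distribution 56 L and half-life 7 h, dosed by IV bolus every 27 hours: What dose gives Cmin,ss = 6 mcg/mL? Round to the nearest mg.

τ/t½ = 27/7 ≈ 3.8571, so f = (1/2)^(27/7) ≈ 0.069006.
Cmin,ss = (D/Vd)·f/(1−f), so D = Cmin,ss·Vd·(1−f)/f.
D = 6 × 56 × (1−f)/f ≈ 6 × 56 × 13.49149 ≈ 4533.14 mg.

4533 mg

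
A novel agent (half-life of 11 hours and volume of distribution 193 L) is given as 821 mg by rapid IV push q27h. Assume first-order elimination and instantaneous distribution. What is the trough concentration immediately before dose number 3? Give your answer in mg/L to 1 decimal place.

0.9 mg/L

f = (1/2)^(τ/t½) = (1/2)^(27/11) ≈ 0.1824.
C₀ = D/Vd = 821/193 ≈ 4.254 mg/L.
Before the 3rd dose, 2 doses have been given. Superposition: Cmin = C₀·(f + f²).
≈ 4.254 × (0.1824 + 0.0333) ≈ 4.254 × 0.2157 ≈ 0.918 mg/L.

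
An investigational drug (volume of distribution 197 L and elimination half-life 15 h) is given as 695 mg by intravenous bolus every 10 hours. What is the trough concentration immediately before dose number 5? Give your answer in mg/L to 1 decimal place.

5.1 mg/L

f = (1/2)^(τ/t½) = (1/2)^(10/15) ≈ 0.6300.
C₀ = D/Vd = 695/197 ≈ 3.528 mg/L.
Before the 5th dose, 4 doses have been given. Superposition: Cmin = C₀·(f + f² + … + f^4).
≈ 3.528 × (0.6300 + 0.3969 + 0.2500 + 0.1575) ≈ 3.528 × 1.4344 ≈ 5.061 mg/L.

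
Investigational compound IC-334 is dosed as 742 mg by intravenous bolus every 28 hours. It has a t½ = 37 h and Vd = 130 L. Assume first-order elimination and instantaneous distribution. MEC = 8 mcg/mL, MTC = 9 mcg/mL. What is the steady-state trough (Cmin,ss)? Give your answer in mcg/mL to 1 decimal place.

8.3 mcg/mL

k = ln2/t½ = ln2/37 ≈ 0.018734 h⁻¹; fraction remaining f = e^(−kτ) = e^(−0.018734×28) ≈ 0.5918.
Each bolus raises the concentration by D/Vd = 742/130 ≈ 5.708 mcg/mL.
Steady-state trough Cmin,ss = C₀·f/(1−f) ≈ 5.708 × 0.5918/0.4082 ≈ 8.275 mcg/mL.
Trough 8.3 mcg/mL vs MEC 8 mcg/mL: adequate.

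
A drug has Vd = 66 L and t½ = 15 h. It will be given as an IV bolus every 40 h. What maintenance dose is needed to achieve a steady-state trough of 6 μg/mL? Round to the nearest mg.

τ/t½ = 40/15 ≈ 2.6667, so f = (1/2)^(40/15) ≈ 0.157490.
Cmin,ss = (D/Vd)·f/(1−f), so D = Cmin,ss·Vd·(1−f)/f.
D = 6 × 66 × (1−f)/f ≈ 6 × 66 × 5.34961 ≈ 2118.45 mg.

2118 mg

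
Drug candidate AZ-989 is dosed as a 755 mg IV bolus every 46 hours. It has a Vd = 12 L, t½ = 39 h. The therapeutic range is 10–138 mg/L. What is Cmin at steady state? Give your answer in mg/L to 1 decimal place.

49.7 mg/L

Over one 46-h interval, 46/39 ≈ 1.1795 half-lives elapse, leaving f ≈ 0.4415 of each dose.
At steady state, accumulation factor R = 1/(1 − e^(−kτ)) ≈ 1.7905.
Single-dose peak C₀ = D/Vd = 755/12 ≈ 62.917 mg/L.
Cmax,ss = C₀/(1 − f) ≈ 62.917/0.5585 ≈ 112.654 mg/L.
Steady-state trough Cmin,ss = Cmax,ss·f ≈ 112.654 × 0.4415 ≈ 49.737 mg/L.
Trough 49.7 mg/L vs MEC 10 mg/L: adequate.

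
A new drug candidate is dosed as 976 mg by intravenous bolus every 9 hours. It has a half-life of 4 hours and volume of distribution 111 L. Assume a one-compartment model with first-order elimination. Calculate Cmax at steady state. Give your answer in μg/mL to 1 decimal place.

k = ln2/t½ = ln2/4 ≈ 0.173287 h⁻¹; fraction remaining f = e^(−kτ) = e^(−0.173287×9) ≈ 0.2102.
Accumulation ratio R = 1/(1 − f) ≈ 1/0.7898 ≈ 1.2661.
Each bolus raises the concentration by D/Vd = 976/111 ≈ 8.793 μg/mL.
Cmax,ss = C₀/(1 − f) ≈ 8.793/0.7898 ≈ 11.133 μg/mL.

11.1 μg/mL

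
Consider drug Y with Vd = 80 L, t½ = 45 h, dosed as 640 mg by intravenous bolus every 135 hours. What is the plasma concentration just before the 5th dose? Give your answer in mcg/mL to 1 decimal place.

f = (1/2)^(τ/t½) = (1/2)^(135/45) ≈ 0.1250.
C₀ = D/Vd = 640/80 ≈ 8.000 mcg/mL.
Before the 5th dose, 4 doses have been given. Superposition: Cmin = C₀·(f + f² + … + f^4).
≈ 8.000 × (0.1250 + 0.0156 + 0.0020 + 0.0002) ≈ 8.000 × 0.1428 ≈ 1.142 mcg/mL.

1.1 mcg/mL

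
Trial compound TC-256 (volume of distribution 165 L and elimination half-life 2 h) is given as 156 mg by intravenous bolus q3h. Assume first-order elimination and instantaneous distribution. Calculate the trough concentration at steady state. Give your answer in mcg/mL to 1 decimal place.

τ/t½ = 3/2 ≈ 1.5, so fraction remaining f = (1/2)^(3/2) ≈ 0.3536.
Single-dose peak C₀ = D/Vd = 156/165 ≈ 0.945 mcg/mL.
Steady-state trough Cmin,ss = C₀·f/(1−f) ≈ 0.945 × 0.3536/0.6464 ≈ 0.517 mcg/mL.

0.5 mcg/mL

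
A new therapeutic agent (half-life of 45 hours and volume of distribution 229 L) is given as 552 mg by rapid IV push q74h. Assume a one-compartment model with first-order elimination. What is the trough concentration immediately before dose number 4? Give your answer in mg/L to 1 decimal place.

1.1 mg/L

f = (1/2)^(τ/t½) = (1/2)^(74/45) ≈ 0.3199.
C₀ = D/Vd = 552/229 ≈ 2.410 mg/L.
Before the 4th dose, 3 doses have been given. Superposition: Cmin = C₀·(f + f² + … + f^3).
≈ 2.410 × (0.3199 + 0.1023 + 0.0327) ≈ 2.410 × 0.4549 ≈ 1.096 mg/L.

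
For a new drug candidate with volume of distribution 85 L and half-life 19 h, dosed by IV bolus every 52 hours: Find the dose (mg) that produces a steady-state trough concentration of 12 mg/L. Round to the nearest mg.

5779 mg

τ/t½ = 52/19 ≈ 2.7368, so f = (1/2)^(52/19) ≈ 0.150013.
Cmin,ss = (D/Vd)·f/(1−f), so D = Cmin,ss·Vd·(1−f)/f.
D = 12 × 85 × (1−f)/f ≈ 12 × 85 × 5.66609 ≈ 5779.41 mg.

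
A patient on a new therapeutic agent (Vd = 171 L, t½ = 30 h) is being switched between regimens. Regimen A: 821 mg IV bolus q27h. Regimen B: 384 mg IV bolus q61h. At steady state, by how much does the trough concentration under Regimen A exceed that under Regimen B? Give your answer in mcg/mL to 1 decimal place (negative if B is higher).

4.8 mcg/mL

Regimen A: f = (1/2)^(27/30) ≈ 0.5359; Cmin,ss = (821/171)·f/(1−f) ≈ 5.544 mcg/mL.
Regimen B: f = (1/2)^(61/30) ≈ 0.2443; Cmin,ss = (384/171)·f/(1−f) ≈ 0.726 mcg/mL.
Difference ≈ 5.544 − 0.726 ≈ 4.818 mcg/mL.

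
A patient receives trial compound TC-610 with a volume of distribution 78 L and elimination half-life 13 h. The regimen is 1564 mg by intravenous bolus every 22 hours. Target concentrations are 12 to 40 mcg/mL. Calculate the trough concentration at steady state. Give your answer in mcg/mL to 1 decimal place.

9.0 mcg/mL

Over one 22-h interval, 22/13 ≈ 1.6923 half-lives elapse, leaving f ≈ 0.3094 of each dose.
Accumulation ratio R = 1/(1 − f) ≈ 1/0.6906 ≈ 1.4480.
Single-dose peak C₀ = D/Vd = 1564/78 ≈ 20.051 mcg/mL.
Steady-state peak Cmax,ss = C₀·R ≈ 20.051 × 1.4480 ≈ 29.034 mcg/mL.
Steady-state trough Cmin,ss = Cmax,ss·f ≈ 29.034 × 0.3094 ≈ 8.983 mcg/mL.
Trough 9.0 mcg/mL vs MEC 12 mcg/mL: subtherapeutic.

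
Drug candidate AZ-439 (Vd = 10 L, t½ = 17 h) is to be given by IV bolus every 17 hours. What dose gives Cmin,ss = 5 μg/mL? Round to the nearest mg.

50 mg

τ/t½ = 17/17 ≈ 1, so f = (1/2)^(17/17) ≈ 0.500000.
Cmin,ss = (D/Vd)·f/(1−f), so D = Cmin,ss·Vd·(1−f)/f.
D = 5 × 10 × (1−f)/f ≈ 5 × 10 × 1.00000 ≈ 50.00 mg.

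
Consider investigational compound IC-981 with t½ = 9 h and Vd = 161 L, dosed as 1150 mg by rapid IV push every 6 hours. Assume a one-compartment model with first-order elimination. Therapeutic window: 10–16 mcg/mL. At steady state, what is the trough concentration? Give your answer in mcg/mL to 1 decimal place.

12.2 mcg/mL

Over one 6-h interval, 6/9 ≈ 0.66667 half-lives elapse, leaving f ≈ 0.6300 of each dose.
Each bolus raises the concentration by D/Vd = 1150/161 ≈ 7.143 mcg/mL.
Steady-state trough Cmin,ss = C₀·f/(1−f) ≈ 7.143 × 0.6300/0.3700 ≈ 12.162 mcg/mL.
Trough 12.2 mcg/mL vs MEC 10 mcg/mL: adequate.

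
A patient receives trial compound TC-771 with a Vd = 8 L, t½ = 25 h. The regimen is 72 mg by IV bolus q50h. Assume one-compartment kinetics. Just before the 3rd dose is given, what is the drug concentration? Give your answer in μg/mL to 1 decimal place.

2.8 μg/mL

f = (1/2)^(τ/t½) = (1/2)^(50/25) ≈ 0.2500.
C₀ = D/Vd = 72/8 ≈ 9.000 μg/mL.
Before the 3rd dose, 2 doses have been given. Superposition: Cmin = C₀·(f + f²).
≈ 9.000 × (0.2500 + 0.0625) ≈ 9.000 × 0.3125 ≈ 2.812 μg/mL.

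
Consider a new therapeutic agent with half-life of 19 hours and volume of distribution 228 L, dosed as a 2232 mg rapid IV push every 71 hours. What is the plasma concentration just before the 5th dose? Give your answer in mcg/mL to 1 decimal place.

0.8 mcg/mL

f = (1/2)^(τ/t½) = (1/2)^(71/19) ≈ 0.0750.
C₀ = D/Vd = 2232/228 ≈ 9.789 mcg/mL.
Before the 5th dose, 4 doses have been given. Superposition: Cmin = C₀·(f + f² + … + f^4).
≈ 9.789 × (0.0750 + 0.0056 + 0.0004 + 0.0000) ≈ 9.789 × 0.0810 ≈ 0.793 mcg/mL.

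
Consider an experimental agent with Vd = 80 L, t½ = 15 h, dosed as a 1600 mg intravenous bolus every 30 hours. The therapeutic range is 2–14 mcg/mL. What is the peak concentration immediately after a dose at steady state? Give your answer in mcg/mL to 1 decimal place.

26.7 mcg/mL

The dosing interval is 2 half-lives, so f = 2^(−2) = 0.25.
At steady state, R = 1/(1 − 0.25) = 4/3.
Single-dose peak C₀ = D/Vd = 1600/80 = 20 mcg/mL.
Steady-state peak Cmax,ss = C₀·R = 20 × 4/3 ≈ 26.667 mcg/mL.
Peak 26.7 mcg/mL vs MTC 14 mcg/mL: exceeds toxic threshold.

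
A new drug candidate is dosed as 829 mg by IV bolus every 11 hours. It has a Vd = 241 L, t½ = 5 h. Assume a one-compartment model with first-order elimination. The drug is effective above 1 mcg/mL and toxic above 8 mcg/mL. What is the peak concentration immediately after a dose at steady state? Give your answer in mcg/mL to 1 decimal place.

k = ln2/t½ = ln2/5 ≈ 0.138629 h⁻¹; fraction remaining f = e^(−kτ) = e^(−0.138629×11) ≈ 0.2176.
Accumulation ratio R = 1/(1 − f) ≈ 1/0.7824 ≈ 1.2781.
Each bolus raises the concentration by D/Vd = 829/241 ≈ 3.440 mcg/mL.
Steady-state peak Cmax,ss = C₀·R ≈ 3.440 × 1.2781 ≈ 4.397 mcg/mL.
Peak 4.4 mcg/mL vs MTC 8 mcg/mL: below toxic threshold.

4.4 mcg/mL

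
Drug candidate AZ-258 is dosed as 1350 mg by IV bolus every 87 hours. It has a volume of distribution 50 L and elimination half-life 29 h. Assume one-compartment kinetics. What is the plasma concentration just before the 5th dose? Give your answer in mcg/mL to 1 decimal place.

3.9 mcg/mL

f = (1/2)^(τ/t½) = (1/2)^(87/29) ≈ 0.1250.
C₀ = D/Vd = 1350/50 ≈ 27.000 mcg/mL.
Before the 5th dose, 4 doses have been given. Superposition: Cmin = C₀·(f + f² + … + f^4).
≈ 27.000 × (0.1250 + 0.0156 + 0.0020 + 0.0002) ≈ 27.000 × 0.1428 ≈ 3.856 mcg/mL.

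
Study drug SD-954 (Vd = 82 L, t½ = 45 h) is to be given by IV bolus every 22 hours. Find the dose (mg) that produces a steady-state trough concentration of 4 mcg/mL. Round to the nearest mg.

τ/t½ = 22/45 ≈ 0.48889, so f = (1/2)^(22/45) ≈ 0.712574.
Cmin,ss = (D/Vd)·f/(1−f), so D = Cmin,ss·Vd·(1−f)/f.
D = 4 × 82 × (1−f)/f ≈ 4 × 82 × 0.40336 ≈ 132.30 mg.

132 mg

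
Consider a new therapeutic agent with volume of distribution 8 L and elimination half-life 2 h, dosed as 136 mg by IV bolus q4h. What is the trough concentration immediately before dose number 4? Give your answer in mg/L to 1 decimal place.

f = (1/2)^(τ/t½) = (1/2)^(4/2) ≈ 0.2500.
C₀ = D/Vd = 136/8 ≈ 17.000 mg/L.
Before the 4th dose, 3 doses have been given. Superposition: Cmin = C₀·(f + f² + … + f^3).
≈ 17.000 × (0.2500 + 0.0625 + 0.0156) ≈ 17.000 × 0.3281 ≈ 5.578 mg/L.

5.6 mg/L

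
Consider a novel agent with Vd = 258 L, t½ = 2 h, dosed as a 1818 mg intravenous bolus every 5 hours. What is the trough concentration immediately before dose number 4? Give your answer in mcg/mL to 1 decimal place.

1.5 mcg/mL

f = (1/2)^(τ/t½) = (1/2)^(5/2) ≈ 0.1768.
C₀ = D/Vd = 1818/258 ≈ 7.047 mcg/mL.
Before the 4th dose, 3 doses have been given. Superposition: Cmin = C₀·(f + f² + … + f^3).
≈ 7.047 × (0.1768 + 0.0313 + 0.0055) ≈ 7.047 × 0.2136 ≈ 1.505 mcg/mL.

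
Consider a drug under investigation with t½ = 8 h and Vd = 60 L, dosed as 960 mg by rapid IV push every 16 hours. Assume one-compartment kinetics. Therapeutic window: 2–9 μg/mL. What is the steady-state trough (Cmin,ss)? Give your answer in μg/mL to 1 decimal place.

5.3 μg/mL

τ = 16 h = 2 half-lives, so f = (1/2)^2 = 0.25.
At steady state, R = 1/(1 − 0.25) = 4/3.
Single-dose peak C₀ = D/Vd = 960/60 = 16 μg/mL.
Steady-state peak Cmax,ss = C₀·R = 16 × 4/3 ≈ 21.333 μg/mL.
Steady-state trough Cmin,ss = Cmax,ss·f ≈ 21.333 × 0.25 ≈ 5.333 μg/mL.
Trough 5.3 μg/mL vs MEC 2 μg/mL: adequate.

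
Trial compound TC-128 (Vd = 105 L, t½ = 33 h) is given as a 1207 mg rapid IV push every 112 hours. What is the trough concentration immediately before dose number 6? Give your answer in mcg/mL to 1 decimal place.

f = (1/2)^(τ/t½) = (1/2)^(112/33) ≈ 0.0951.
C₀ = D/Vd = 1207/105 ≈ 11.495 mcg/mL.
Before the 6th dose, 5 doses have been given. Superposition: Cmin = C₀·(f + f² + … + f^5).
≈ 11.495 × (0.0951 + 0.0090 + 0.0009 + 0.0001 + 0.0000) ≈ 11.495 × 0.1051 ≈ 1.208 mcg/mL.

1.2 mcg/mL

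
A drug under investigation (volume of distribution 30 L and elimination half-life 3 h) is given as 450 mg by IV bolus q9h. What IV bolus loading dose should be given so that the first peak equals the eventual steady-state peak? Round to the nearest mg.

f = (1/2)^(9/3) ≈ 0.125000; accumulation ratio R = 1/(1−f) ≈ 1.14286.
Loading dose to hit Cmax,ss on first dose: D_load = D_maint·R ≈ 450 × 1.14286 ≈ 514.29 mg.

514 mg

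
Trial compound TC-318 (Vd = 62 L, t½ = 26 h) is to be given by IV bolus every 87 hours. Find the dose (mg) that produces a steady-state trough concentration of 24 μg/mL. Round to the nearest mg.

τ/t½ = 87/26 ≈ 3.3462, so f = (1/2)^(87/26) ≈ 0.098335.
Cmin,ss = (D/Vd)·f/(1−f), so D = Cmin,ss·Vd·(1−f)/f.
D = 24 × 62 × (1−f)/f ≈ 24 × 62 × 9.16932 ≈ 13643.95 mg.

13644 mg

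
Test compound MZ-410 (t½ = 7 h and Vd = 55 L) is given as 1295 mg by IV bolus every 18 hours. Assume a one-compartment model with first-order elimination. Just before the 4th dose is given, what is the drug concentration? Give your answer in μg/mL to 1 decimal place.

f = (1/2)^(τ/t½) = (1/2)^(18/7) ≈ 0.1682.
C₀ = D/Vd = 1295/55 ≈ 23.545 μg/mL.
Before the 4th dose, 3 doses have been given. Superposition: Cmin = C₀·(f + f² + … + f^3).
≈ 23.545 × (0.1682 + 0.0283 + 0.0048) ≈ 23.545 × 0.2013 ≈ 4.740 μg/mL.

4.7 μg/mL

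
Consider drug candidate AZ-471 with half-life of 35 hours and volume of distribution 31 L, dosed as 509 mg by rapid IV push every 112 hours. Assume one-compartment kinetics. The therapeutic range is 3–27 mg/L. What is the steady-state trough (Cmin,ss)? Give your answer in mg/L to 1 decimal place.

2.0 mg/L

τ/t½ = 112/35 ≈ 3.2, so fraction remaining f = (1/2)^(112/35) ≈ 0.1088.
Accumulation ratio R = 1/(1 − f) ≈ 1/0.8912 ≈ 1.1221.
Each bolus raises the concentration by D/Vd = 509/31 ≈ 16.419 mg/L.
Cmax,ss = C₀/(1 − f) ≈ 16.419/0.8912 ≈ 18.423 mg/L.
One interval later, Cmin,ss = Cmax,ss·e^(−kτ) ≈ 18.423 × 0.1088 ≈ 2.004 mg/L.
Trough 2.0 mg/L vs MEC 3 mg/L: subtherapeutic.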